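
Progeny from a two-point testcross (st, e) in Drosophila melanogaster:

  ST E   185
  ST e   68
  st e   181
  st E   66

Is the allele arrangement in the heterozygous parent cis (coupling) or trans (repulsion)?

cis

The two most frequent classes are ST E (185) and st e (181); these are the parental (non-recombinant) types.
So the F1 carried ST E on one chromosome and st e on the other — the recessive alleles are on the same chromosome (cis / coupling).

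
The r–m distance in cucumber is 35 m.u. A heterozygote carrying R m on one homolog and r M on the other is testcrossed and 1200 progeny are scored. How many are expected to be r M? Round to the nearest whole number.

A map distance of 35 m.u. corresponds to a recombination frequency of 0.350.
The F1 is R m / r M, so r M is a parental gamete class with expected frequency (1 − r)/2 = 0.650/2 = 0.3250.
Expected number = 0.3250 × 1200 = 390.00 ≈ 390.

390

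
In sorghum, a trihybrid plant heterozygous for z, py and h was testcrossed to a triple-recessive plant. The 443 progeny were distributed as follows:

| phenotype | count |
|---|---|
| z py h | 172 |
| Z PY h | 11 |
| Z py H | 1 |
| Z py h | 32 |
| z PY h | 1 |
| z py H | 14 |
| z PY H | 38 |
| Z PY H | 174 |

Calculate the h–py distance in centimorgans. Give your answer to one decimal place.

The two most frequent reciprocal classes, Z PY H and z py h, are the parental types, so the F1 was Z PY H / z py h.
The two rarest classes, Z py H and z PY h, are the double crossovers. Comparing them with the parentals, only the py allele has switched, so py is the middle locus and the order is h – py – z.
Crossovers in the h–py interval produce the single-crossover classes Z PY h and z py H (11 + 14 = 25) plus the double crossovers (2).
RF(h–py) = (25 + 2) / 443 = 27/443 = 0.0609 → 6.1 centimorgans.

6.1 centimorgans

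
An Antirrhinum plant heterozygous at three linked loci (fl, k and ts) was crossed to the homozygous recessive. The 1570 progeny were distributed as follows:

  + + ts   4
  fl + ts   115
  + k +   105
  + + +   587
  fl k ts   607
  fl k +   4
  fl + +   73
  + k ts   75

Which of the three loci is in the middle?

ts

The two most frequent reciprocal classes, fl k ts and + + +, are the parental types, so the F1 was fl k ts / + + +.
The two rarest classes, fl k + and + + ts, are the double crossovers. Comparing them with the parentals, only the ts allele has switched, so ts is the middle locus and the order is k – ts – fl.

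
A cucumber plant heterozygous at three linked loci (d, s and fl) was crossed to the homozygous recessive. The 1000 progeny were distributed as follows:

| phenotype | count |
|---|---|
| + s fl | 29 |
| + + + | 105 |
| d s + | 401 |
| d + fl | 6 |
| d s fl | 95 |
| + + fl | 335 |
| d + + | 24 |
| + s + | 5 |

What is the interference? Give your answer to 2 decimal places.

0.19

The two most frequent reciprocal classes, + + fl and d s +, are the parental types, so the F1 was + + fl / d s +.
The two rarest classes, d + fl and + s +, are the double crossovers. Comparing them with the parentals, only the d allele has switched, so d is the middle locus and the order is fl – d – s.
fl–d: (200 + 11)/1000 = 0.2110; d–s: (53 + 11)/1000 = 0.0640.
Expected DCO frequency = 0.2110 × 0.0640 ≈ 0.01350; observed = 11/1000 ≈ 0.01100.
Coefficient of coincidence = 0.01100/0.01350 ≈ 0.81; interference = 1 − 0.81 = 0.19.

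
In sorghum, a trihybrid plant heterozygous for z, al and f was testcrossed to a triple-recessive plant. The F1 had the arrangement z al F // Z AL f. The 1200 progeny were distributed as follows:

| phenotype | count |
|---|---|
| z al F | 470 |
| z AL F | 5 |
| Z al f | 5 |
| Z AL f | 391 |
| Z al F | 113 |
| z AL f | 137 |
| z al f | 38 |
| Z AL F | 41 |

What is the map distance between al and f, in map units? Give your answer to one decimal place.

The two rarest classes, z AL F and Z al f, are the double crossovers. Comparing them with the parentals, only the al allele has switched, so al is the middle locus and the order is f – al – z.
Crossovers in the f–al interval produce the single-crossover classes z al f and Z AL F (38 + 41 = 79) plus the double crossovers (10).
RF(f–al) = (79 + 10) / 1200 = 89/1200 = 0.0742 → 7.4 map units.

7.4 map units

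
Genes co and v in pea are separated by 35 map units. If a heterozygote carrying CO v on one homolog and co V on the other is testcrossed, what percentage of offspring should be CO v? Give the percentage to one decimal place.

A map distance of 35 map units corresponds to a recombination frequency of 0.350.
The F1 is CO v / co V, so CO v is a parental gamete class with expected frequency (1 − r)/2 = 0.650/2 = 0.3250.
That is 0.3250 = 32.5% of the progeny.

32.5%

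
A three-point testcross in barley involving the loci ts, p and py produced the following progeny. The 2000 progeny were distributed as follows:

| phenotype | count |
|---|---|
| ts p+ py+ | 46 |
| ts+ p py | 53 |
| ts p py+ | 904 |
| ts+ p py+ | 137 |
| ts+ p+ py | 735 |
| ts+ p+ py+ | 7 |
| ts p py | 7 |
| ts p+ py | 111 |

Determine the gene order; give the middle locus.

py

The two most frequent reciprocal classes, ts p py+ and ts+ p+ py, are the parental types, so the F1 was ts p py+ / ts+ p+ py.
The two rarest classes, ts p py and ts+ p+ py+, are the double crossovers. Comparing them with the parentals, only the py allele has switched, so py is the middle locus and the order is p – py – ts.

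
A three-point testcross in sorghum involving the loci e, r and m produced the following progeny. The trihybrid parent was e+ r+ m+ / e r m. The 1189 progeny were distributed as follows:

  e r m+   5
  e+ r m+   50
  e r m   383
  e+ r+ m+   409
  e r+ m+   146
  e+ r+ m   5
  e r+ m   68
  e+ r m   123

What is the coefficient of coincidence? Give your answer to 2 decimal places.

The two rarest classes, e+ r+ m and e r m+, are the double crossovers. Comparing them with the parentals, only the m allele has switched, so m is the middle locus and the order is e – m – r.
e–m: (269 + 10)/1189 = 0.2347; m–r: (118 + 10)/1189 = 0.1077.
Expected DCO frequency = 0.2347 × 0.1077 ≈ 0.02528; observed = 10/1189 ≈ 0.00841.
Coefficient of coincidence = 0.00841/0.02528 ≈ 0.33.

0.33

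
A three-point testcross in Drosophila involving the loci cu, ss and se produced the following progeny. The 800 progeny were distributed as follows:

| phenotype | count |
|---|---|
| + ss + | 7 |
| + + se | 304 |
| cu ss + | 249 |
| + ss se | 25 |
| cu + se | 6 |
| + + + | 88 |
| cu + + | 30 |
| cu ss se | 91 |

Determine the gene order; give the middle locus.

cu

The two most frequent reciprocal classes, cu ss + and + + se, are the parental types, so the F1 was cu ss + / + + se.
The two rarest classes, + ss + and cu + se, are the double crossovers. Comparing them with the parentals, only the cu allele has switched, so cu is the middle locus and the order is se – cu – ss.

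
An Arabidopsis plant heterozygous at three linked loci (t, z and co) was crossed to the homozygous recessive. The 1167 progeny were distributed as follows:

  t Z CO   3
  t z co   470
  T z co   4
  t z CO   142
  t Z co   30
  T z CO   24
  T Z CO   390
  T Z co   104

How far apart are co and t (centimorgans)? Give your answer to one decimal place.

The two most frequent reciprocal classes, T Z CO and t z co, are the parental types, so the F1 was T Z CO / t z co.
The two rarest classes, t Z CO and T z co, are the double crossovers. Comparing them with the parentals, only the t allele has switched, so t is the middle locus and the order is co – t – z.
Crossovers in the co–t interval produce the single-crossover classes T Z co and t z CO (104 + 142 = 246) plus the double crossovers (7).
RF(co–t) = (246 + 7) / 1167 = 253/1167 = 0.2168 → 21.7 centimorgans.

21.7 centimorgans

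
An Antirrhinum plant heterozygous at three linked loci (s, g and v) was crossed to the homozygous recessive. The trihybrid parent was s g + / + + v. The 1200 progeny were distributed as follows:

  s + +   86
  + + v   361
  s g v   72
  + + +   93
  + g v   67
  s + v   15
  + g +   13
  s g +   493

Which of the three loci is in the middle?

s

The two rarest classes, + g + and s + v, are the double crossovers. Comparing them with the parentals, only the s allele has switched, so s is the middle locus and the order is v – s – g.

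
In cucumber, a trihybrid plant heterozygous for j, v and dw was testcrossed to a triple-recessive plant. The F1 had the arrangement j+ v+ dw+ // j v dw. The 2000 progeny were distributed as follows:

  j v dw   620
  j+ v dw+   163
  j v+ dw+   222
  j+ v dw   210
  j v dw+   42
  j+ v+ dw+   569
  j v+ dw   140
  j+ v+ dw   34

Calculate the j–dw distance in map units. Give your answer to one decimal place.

The two rarest classes, j+ v+ dw and j v dw+, are the double crossovers. Comparing them with the parentals, only the dw allele has switched, so dw is the middle locus and the order is v – dw – j.
Crossovers in the dw–j interval produce the single-crossover classes j v+ dw+ and j+ v dw (222 + 210 = 432) plus the double crossovers (76).
RF(dw–j) = (432 + 76) / 2000 = 508/2000 = 0.2540 → 25.4 map units.

25.4 map units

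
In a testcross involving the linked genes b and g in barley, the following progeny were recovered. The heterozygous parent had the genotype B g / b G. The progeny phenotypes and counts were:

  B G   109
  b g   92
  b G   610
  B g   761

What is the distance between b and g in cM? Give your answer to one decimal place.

The recombinant classes are B G and b g: 109 + 92 = 201.
Recombination frequency = 201/1572 = 0.1279 ≈ 12.8%, i.e. 12.8 cM.

12.8 cM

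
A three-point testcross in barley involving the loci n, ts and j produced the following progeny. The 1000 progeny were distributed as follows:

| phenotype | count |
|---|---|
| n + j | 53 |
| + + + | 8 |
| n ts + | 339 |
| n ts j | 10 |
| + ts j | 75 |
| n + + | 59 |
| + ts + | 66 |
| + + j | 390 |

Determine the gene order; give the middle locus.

j

The two most frequent reciprocal classes, n ts + and + + j, are the parental types, so the F1 was n ts + / + + j.
The two rarest classes, n ts j and + + +, are the double crossovers. Comparing them with the parentals, only the j allele has switched, so j is the middle locus and the order is n – j – ts.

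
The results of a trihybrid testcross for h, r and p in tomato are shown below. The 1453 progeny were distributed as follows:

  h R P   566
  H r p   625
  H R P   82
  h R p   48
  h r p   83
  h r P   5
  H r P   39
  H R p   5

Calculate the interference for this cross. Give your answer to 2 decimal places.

The two most frequent reciprocal classes, h R P and H r p, are the parental types, so the F1 was h R P / H r p.
The two rarest classes, h r P and H R p, are the double crossovers. Comparing them with the parentals, only the r allele has switched, so r is the middle locus and the order is h – r – p.
h–r: (165 + 10)/1453 = 0.1204; r–p: (87 + 10)/1453 = 0.0668.
Expected DCO frequency = 0.1204 × 0.0668 ≈ 0.00804; observed = 10/1453 ≈ 0.00688.
Coefficient of coincidence = 0.00688/0.00804 ≈ 0.86; interference = 1 − 0.86 = 0.14.

0.14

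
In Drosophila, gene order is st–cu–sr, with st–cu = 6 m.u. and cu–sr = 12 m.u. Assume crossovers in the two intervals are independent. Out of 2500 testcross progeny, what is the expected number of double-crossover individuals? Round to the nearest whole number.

18

Map distances give recombination frequencies of 0.060 and 0.120 for the two intervals.
With no interference, expected double-crossover frequency = 0.060 × 0.120 = 0.00720.
Expected number = 0.00720 × 2500 = 18.00 ≈ 18.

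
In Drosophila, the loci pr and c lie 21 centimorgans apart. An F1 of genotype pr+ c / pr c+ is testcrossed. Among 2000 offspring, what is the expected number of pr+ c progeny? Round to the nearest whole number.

A map distance of 21 centimorgans corresponds to a recombination frequency of 0.210.
The F1 is pr+ c / pr c+, so pr+ c is a parental gamete class with expected frequency (1 − r)/2 = 0.790/2 = 0.3950.
Expected number = 0.3950 × 2000 = 790.00 ≈ 790.

790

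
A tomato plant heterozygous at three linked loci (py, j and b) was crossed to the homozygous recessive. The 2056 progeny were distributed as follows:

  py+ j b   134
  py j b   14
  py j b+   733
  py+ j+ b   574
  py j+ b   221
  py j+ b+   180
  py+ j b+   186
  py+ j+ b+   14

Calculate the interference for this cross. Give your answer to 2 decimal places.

0.61

The two most frequent reciprocal classes, py+ j+ b and py j b+, are the parental types, so the F1 was py+ j+ b / py j b+.
The two rarest classes, py+ j+ b+ and py j b, are the double crossovers. Comparing them with the parentals, only the b allele has switched, so b is the middle locus and the order is py – b – j.
py–b: (407 + 28)/2056 = 0.2116; b–j: (314 + 28)/2056 = 0.1663.
Expected DCO frequency = 0.2116 × 0.1663 ≈ 0.03519; observed = 28/2056 ≈ 0.01362.
Coefficient of coincidence = 0.01362/0.03519 ≈ 0.39; interference = 1 − 0.39 = 0.61.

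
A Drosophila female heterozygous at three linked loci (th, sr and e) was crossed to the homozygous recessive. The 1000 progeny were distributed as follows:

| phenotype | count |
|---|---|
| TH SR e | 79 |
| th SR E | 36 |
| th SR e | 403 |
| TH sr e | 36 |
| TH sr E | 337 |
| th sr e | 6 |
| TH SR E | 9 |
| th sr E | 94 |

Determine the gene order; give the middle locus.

sr

The two most frequent reciprocal classes, th SR e and TH sr E, are the parental types, so the F1 was th SR e / TH sr E.
The two rarest classes, th sr e and TH SR E, are the double crossovers. Comparing them with the parentals, only the sr allele has switched, so sr is the middle locus and the order is th – sr – e.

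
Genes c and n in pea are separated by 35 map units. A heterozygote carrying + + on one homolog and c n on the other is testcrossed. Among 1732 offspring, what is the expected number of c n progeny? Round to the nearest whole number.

A map distance of 35 map units corresponds to a recombination frequency of 0.350.
The F1 is + + / c n, so c n is a parental gamete class with expected frequency (1 − r)/2 = 0.650/2 = 0.3250.
Expected number = 0.3250 × 1732 = 562.90 ≈ 563.

563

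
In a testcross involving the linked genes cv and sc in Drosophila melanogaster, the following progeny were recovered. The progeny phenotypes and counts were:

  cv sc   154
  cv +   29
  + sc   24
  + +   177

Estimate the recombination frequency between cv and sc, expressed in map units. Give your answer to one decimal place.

13.8 map units

The two most frequent classes, + + (177) and cv sc (154), are the parental types, so the F1 was + + / cv sc.
The recombinant classes are + sc and cv +: 24 + 29 = 53.
Recombination frequency = 53/384 = 0.1380 ≈ 13.8%, i.e. 13.8 map units.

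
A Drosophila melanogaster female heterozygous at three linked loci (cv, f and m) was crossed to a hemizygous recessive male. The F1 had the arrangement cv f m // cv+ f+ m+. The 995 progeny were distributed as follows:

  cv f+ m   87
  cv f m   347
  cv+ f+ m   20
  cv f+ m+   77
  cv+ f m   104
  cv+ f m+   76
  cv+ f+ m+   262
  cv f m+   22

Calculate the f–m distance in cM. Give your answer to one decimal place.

20.6 cM

The two rarest classes, cv f m+ and cv+ f+ m, are the double crossovers. Comparing them with the parentals, only the m allele has switched, so m is the middle locus and the order is f – m – cv.
Crossovers in the f–m interval produce the single-crossover classes cv f+ m and cv+ f m+ (87 + 76 = 163) plus the double crossovers (42).
RF(f–m) = (163 + 42) / 995 = 205/995 = 0.2060 → 20.6 cM.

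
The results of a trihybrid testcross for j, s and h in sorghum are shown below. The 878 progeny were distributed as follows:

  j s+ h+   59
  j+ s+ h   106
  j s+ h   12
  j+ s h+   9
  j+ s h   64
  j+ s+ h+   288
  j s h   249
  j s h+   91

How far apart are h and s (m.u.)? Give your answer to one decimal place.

The two most frequent reciprocal classes, j+ s+ h+ and j s h, are the parental types, so the F1 was j+ s+ h+ / j s h.
The two rarest classes, j+ s h+ and j s+ h, are the double crossovers. Comparing them with the parentals, only the s allele has switched, so s is the middle locus and the order is h – s – j.
Crossovers in the h–s interval produce the single-crossover classes j+ s+ h and j s h+ (106 + 91 = 197) plus the double crossovers (21).
RF(h–s) = (197 + 21) / 878 = 218/878 = 0.2483 → 24.8 m.u.

24.8 m.u.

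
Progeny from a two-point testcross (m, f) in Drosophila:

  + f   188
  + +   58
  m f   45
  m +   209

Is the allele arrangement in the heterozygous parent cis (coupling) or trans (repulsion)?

trans

The two most frequent classes are + f (188) and m + (209); these are the parental (non-recombinant) types.
So the F1 carried + f on one chromosome and m + on the other — the recessive alleles are on opposite chromosomes (trans / repulsion).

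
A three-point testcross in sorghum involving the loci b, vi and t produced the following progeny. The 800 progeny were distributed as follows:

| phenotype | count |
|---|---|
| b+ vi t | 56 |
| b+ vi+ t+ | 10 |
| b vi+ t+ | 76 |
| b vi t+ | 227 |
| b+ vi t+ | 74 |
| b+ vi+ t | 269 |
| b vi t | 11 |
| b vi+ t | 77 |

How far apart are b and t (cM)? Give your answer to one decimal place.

The two most frequent reciprocal classes, b vi t+ and b+ vi+ t, are the parental types, so the F1 was b vi t+ / b+ vi+ t.
The two rarest classes, b vi t and b+ vi+ t+, are the double crossovers. Comparing them with the parentals, only the t allele has switched, so t is the middle locus and the order is vi – t – b.
Crossovers in the t–b interval produce the single-crossover classes b+ vi t+ and b vi+ t (74 + 77 = 151) plus the double crossovers (21).
RF(t–b) = (151 + 21) / 800 = 172/800 = 0.2150 → 21.5 cM.

21.5 cM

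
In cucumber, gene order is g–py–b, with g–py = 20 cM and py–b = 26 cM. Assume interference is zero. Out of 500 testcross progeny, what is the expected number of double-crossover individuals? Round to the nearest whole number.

26

Map distances give recombination frequencies of 0.200 and 0.260 for the two intervals.
With no interference, expected double-crossover frequency = 0.200 × 0.260 = 0.05200.
Expected number = 0.05200 × 500 = 26.00 ≈ 26.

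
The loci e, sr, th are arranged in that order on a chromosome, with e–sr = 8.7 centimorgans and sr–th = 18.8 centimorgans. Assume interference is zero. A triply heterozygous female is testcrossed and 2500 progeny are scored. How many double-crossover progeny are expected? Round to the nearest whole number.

41

Map distances give recombination frequencies of 0.087 and 0.188 for the two intervals.
With no interference, expected double-crossover frequency = 0.087 × 0.188 = 0.01636.
Expected number = 0.01636 × 2500 = 40.89 ≈ 41.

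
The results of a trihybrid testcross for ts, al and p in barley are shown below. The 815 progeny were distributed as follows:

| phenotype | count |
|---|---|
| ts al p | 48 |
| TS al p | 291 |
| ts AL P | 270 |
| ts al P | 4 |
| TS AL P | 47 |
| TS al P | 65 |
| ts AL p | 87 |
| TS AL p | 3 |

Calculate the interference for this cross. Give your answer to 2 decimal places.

0.65

The two most frequent reciprocal classes, ts AL P and TS al p, are the parental types, so the F1 was ts AL P / TS al p.
The two rarest classes, ts al P and TS AL p, are the double crossovers. Comparing them with the parentals, only the al allele has switched, so al is the middle locus and the order is ts – al – p.
ts–al: (95 + 7)/815 = 0.1252; al–p: (152 + 7)/815 = 0.1951.
Expected DCO frequency = 0.1252 × 0.1951 ≈ 0.02443; observed = 7/815 ≈ 0.00859.
Coefficient of coincidence = 0.00859/0.02443 ≈ 0.35; interference = 1 − 0.35 = 0.65.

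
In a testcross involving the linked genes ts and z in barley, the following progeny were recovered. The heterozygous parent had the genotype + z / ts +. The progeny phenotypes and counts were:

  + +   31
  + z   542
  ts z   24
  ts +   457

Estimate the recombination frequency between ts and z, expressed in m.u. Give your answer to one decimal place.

The recombinant classes are + + and ts z: 31 + 24 = 55.
Recombination frequency = 55/1054 = 0.0522 ≈ 5.2%, i.e. 5.2 m.u.

5.2 m.u.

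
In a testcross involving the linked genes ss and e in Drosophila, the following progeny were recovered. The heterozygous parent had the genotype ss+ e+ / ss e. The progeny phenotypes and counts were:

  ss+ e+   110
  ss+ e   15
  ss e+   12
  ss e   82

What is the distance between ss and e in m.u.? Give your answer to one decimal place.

The recombinant classes are ss+ e and ss e+: 15 + 12 = 27.
Recombination frequency = 27/219 = 0.1233 ≈ 12.3%, i.e. 12.3 m.u.

12.3 m.u.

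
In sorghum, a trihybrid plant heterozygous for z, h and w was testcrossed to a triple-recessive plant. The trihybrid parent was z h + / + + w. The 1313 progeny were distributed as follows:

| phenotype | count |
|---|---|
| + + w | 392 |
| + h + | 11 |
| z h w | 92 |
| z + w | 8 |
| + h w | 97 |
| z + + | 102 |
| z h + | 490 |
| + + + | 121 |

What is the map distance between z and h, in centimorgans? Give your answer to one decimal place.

The two rarest classes, + h + and z + w, are the double crossovers. Comparing them with the parentals, only the z allele has switched, so z is the middle locus and the order is w – z – h.
Crossovers in the z–h interval produce the single-crossover classes z + + and + h w (102 + 97 = 199) plus the double crossovers (19).
RF(z–h) = (199 + 19) / 1313 = 218/1313 = 0.1660 → 16.6 centimorgans.

16.6 centimorgans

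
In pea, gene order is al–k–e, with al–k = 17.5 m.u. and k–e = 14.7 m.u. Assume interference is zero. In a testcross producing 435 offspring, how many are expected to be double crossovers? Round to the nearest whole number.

Map distances give recombination frequencies of 0.175 and 0.147 for the two intervals.
With no interference, expected double-crossover frequency = 0.175 × 0.147 = 0.02572.
Expected number = 0.02572 × 435 = 11.19 ≈ 11.

11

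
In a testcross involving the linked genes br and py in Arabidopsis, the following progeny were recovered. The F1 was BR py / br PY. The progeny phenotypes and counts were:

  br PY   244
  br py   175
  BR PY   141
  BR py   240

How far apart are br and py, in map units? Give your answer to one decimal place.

39.5 map units

The recombinant classes are BR PY and br py: 141 + 175 = 316.
Recombination frequency = 316/800 = 0.3950 ≈ 39.5%, i.e. 39.5 map units.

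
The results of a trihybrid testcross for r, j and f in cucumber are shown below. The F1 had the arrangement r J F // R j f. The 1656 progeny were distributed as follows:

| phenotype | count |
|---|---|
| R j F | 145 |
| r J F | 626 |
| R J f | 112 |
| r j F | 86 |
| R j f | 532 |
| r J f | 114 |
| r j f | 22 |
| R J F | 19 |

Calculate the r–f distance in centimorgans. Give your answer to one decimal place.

18.1 centimorgans

The two rarest classes, R J F and r j f, are the double crossovers. Comparing them with the parentals, only the r allele has switched, so r is the middle locus and the order is j – r – f.
Crossovers in the r–f interval produce the single-crossover classes r J f and R j F (114 + 145 = 259) plus the double crossovers (41).
RF(r–f) = (259 + 41) / 1656 = 300/1656 = 0.1812 → 18.1 centimorgans.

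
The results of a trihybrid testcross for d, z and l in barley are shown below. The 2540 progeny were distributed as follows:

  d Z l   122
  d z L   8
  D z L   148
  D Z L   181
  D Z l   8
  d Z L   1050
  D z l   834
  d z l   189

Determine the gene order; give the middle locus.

z

The two most frequent reciprocal classes, D z l and d Z L, are the parental types, so the F1 was D z l / d Z L.
The two rarest classes, D Z l and d z L, are the double crossovers. Comparing them with the parentals, only the z allele has switched, so z is the middle locus and the order is d – z – l.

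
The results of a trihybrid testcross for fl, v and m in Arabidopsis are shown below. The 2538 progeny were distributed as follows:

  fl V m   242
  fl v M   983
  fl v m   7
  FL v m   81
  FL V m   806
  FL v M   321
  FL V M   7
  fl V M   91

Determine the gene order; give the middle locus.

The two most frequent reciprocal classes, FL V m and fl v M, are the parental types, so the F1 was FL V m / fl v M.
The two rarest classes, FL V M and fl v m, are the double crossovers. Comparing them with the parentals, only the m allele has switched, so m is the middle locus and the order is v – m – fl.

m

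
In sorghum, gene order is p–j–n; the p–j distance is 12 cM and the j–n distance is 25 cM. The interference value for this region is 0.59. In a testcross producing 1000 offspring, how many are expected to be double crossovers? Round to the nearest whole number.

12

Map distances give recombination frequencies of 0.120 and 0.250 for the two intervals.
With interference 0.59 (so coincidence = 0.41), expected double-crossover frequency = 0.120 × 0.250 × 0.41 = 0.01230.
Expected number = 0.01230 × 1000 = 12.30 ≈ 12.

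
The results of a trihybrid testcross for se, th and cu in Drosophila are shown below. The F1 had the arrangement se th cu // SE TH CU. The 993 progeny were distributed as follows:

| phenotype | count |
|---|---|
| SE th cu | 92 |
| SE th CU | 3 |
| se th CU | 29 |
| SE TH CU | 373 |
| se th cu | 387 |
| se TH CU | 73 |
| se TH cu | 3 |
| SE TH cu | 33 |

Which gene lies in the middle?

th

The two rarest classes, se TH cu and SE th CU, are the double crossovers. Comparing them with the parentals, only the th allele has switched, so th is the middle locus and the order is se – th – cu.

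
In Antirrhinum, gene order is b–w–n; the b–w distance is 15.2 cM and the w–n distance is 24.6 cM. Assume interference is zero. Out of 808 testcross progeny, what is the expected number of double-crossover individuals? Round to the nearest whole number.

Map distances give recombination frequencies of 0.152 and 0.246 for the two intervals.
With no interference, expected double-crossover frequency = 0.152 × 0.246 = 0.03739.
Expected number = 0.03739 × 808 = 30.21 ≈ 30.

30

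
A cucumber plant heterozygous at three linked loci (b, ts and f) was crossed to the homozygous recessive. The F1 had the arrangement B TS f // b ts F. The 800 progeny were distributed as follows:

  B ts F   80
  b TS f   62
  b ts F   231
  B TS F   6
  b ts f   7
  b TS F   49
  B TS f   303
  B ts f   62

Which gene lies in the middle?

The two rarest classes, B TS F and b ts f, are the double crossovers. Comparing them with the parentals, only the f allele has switched, so f is the middle locus and the order is b – f – ts.

f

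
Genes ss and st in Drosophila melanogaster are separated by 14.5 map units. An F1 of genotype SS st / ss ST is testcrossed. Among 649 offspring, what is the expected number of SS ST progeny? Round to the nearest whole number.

A map distance of 14.5 map units corresponds to a recombination frequency of 0.145.
The F1 is SS st / ss ST, so SS ST is a recombinant gamete class with expected frequency r/2 = 0.145/2 = 0.0725.
Expected number = 0.0725 × 649 = 47.05 ≈ 47.

47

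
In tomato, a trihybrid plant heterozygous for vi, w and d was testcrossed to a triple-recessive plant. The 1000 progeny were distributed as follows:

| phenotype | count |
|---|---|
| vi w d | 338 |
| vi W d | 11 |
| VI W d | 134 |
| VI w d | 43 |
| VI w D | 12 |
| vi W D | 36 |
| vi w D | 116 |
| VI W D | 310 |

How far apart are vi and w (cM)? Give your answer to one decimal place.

10.2 cM

The two most frequent reciprocal classes, vi w d and VI W D, are the parental types, so the F1 was vi w d / VI W D.
The two rarest classes, vi W d and VI w D, are the double crossovers. Comparing them with the parentals, only the w allele has switched, so w is the middle locus and the order is vi – w – d.
Crossovers in the vi–w interval produce the single-crossover classes VI w d and vi W D (43 + 36 = 79) plus the double crossovers (23).
RF(vi–w) = (79 + 23) / 1000 = 102/1000 = 0.1020 → 10.2 cM.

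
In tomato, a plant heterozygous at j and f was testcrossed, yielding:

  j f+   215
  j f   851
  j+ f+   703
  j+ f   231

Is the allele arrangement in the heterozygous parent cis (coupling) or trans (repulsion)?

cis

The two most frequent classes are j+ f+ (703) and j f (851); these are the parental (non-recombinant) types.
So the F1 carried j+ f+ on one chromosome and j f on the other — the recessive alleles are on the same chromosome (cis / coupling).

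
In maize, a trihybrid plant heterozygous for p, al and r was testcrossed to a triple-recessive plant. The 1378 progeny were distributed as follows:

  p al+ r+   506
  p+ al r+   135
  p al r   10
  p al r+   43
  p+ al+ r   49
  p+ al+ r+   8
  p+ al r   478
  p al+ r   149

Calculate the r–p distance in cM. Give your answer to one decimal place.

The two most frequent reciprocal classes, p+ al r and p al+ r+, are the parental types, so the F1 was p+ al r / p al+ r+.
The two rarest classes, p al r and p+ al+ r+, are the double crossovers. Comparing them with the parentals, only the p allele has switched, so p is the middle locus and the order is al – p – r.
Crossovers in the p–r interval produce the single-crossover classes p+ al r+ and p al+ r (135 + 149 = 284) plus the double crossovers (18).
RF(p–r) = (284 + 18) / 1378 = 302/1378 = 0.2192 → 21.9 cM.

21.9 cM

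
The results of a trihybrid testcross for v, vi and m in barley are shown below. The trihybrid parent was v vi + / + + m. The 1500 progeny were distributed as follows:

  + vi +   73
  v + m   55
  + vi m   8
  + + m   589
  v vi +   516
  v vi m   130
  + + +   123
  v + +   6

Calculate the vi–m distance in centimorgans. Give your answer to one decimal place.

17.8 centimorgans

The two rarest classes, v + + and + vi m, are the double crossovers. Comparing them with the parentals, only the vi allele has switched, so vi is the middle locus and the order is v – vi – m.
Crossovers in the vi–m interval produce the single-crossover classes v vi m and + + + (130 + 123 = 253) plus the double crossovers (14).
RF(vi–m) = (253 + 14) / 1500 = 267/1500 = 0.1780 → 17.8 centimorgans.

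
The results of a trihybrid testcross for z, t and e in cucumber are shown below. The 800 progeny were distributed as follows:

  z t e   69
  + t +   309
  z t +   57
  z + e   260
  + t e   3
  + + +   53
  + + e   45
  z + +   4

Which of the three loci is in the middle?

The two most frequent reciprocal classes, + t + and z + e, are the parental types, so the F1 was + t + / z + e.
The two rarest classes, + t e and z + +, are the double crossovers. Comparing them with the parentals, only the e allele has switched, so e is the middle locus and the order is z – e – t.

e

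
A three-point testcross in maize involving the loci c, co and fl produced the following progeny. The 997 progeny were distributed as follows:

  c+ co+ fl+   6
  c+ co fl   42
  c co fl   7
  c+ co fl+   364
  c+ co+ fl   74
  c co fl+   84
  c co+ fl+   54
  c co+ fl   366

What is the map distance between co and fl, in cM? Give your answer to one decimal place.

10.9 cM

The two most frequent reciprocal classes, c+ co fl+ and c co+ fl, are the parental types, so the F1 was c+ co fl+ / c co+ fl.
The two rarest classes, c+ co+ fl+ and c co fl, are the double crossovers. Comparing them with the parentals, only the co allele has switched, so co is the middle locus and the order is fl – co – c.
Crossovers in the fl–co interval produce the single-crossover classes c+ co fl and c co+ fl+ (42 + 54 = 96) plus the double crossovers (13).
RF(fl–co) = (96 + 13) / 997 = 109/997 = 0.1093 → 10.9 cM.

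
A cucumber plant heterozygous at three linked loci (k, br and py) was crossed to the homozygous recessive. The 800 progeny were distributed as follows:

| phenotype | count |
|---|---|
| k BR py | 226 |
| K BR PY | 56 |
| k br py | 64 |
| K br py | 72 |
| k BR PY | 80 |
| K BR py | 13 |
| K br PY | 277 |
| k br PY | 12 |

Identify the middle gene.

k

The two most frequent reciprocal classes, k BR py and K br PY, are the parental types, so the F1 was k BR py / K br PY.
The two rarest classes, K BR py and k br PY, are the double crossovers. Comparing them with the parentals, only the k allele has switched, so k is the middle locus and the order is br – k – py.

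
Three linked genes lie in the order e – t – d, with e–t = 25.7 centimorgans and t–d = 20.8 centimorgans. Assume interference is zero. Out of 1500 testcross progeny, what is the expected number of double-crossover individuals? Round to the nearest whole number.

Map distances give recombination frequencies of 0.257 and 0.208 for the two intervals.
With no interference, expected double-crossover frequency = 0.257 × 0.208 = 0.05346.
Expected number = 0.05346 × 1500 = 80.18 ≈ 80.

80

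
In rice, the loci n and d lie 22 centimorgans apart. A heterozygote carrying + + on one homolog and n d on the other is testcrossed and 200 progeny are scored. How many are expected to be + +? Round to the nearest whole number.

78

A map distance of 22 centimorgans corresponds to a recombination frequency of 0.220.
The F1 is + + / n d, so + + is a parental gamete class with expected frequency (1 − r)/2 = 0.780/2 = 0.3900.
Expected number = 0.3900 × 200 = 78.00 ≈ 78.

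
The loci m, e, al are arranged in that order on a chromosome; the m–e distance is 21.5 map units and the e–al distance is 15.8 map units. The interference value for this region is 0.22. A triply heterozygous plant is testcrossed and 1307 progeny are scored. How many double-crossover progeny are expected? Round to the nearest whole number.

35

Map distances give recombination frequencies of 0.215 and 0.158 for the two intervals.
With interference 0.22 (so coincidence = 0.78), expected double-crossover frequency = 0.215 × 0.158 × 0.78 = 0.02650.
Expected number = 0.02650 × 1307 = 34.63 ≈ 35.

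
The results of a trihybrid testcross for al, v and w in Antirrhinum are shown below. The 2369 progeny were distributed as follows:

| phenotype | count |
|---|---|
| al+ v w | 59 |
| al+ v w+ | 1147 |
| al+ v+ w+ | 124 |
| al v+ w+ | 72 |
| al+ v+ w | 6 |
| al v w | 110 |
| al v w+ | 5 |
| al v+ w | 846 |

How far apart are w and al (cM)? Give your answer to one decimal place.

6.0 cM

The two most frequent reciprocal classes, al v+ w and al+ v w+, are the parental types, so the F1 was al v+ w / al+ v w+.
The two rarest classes, al+ v+ w and al v w+, are the double crossovers. Comparing them with the parentals, only the al allele has switched, so al is the middle locus and the order is v – al – w.
Crossovers in the al–w interval produce the single-crossover classes al v+ w+ and al+ v w (72 + 59 = 131) plus the double crossovers (11).
RF(al–w) = (131 + 11) / 2369 = 142/2369 = 0.0599 → 6.0 cM.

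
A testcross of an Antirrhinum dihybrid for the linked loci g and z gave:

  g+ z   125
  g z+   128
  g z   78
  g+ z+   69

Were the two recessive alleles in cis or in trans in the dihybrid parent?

trans

The two most frequent classes are g+ z (125) and g z+ (128); these are the parental (non-recombinant) types.
So the F1 carried g+ z on one chromosome and g z+ on the other — the recessive alleles are on opposite chromosomes (trans / repulsion).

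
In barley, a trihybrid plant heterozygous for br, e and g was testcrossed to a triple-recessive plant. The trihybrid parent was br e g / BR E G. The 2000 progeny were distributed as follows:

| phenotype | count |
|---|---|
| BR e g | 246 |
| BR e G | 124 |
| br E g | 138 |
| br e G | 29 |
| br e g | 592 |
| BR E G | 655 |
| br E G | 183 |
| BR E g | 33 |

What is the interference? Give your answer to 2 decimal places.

The two rarest classes, br e G and BR E g, are the double crossovers. Comparing them with the parentals, only the g allele has switched, so g is the middle locus and the order is e – g – br.
e–g: (262 + 62)/2000 = 0.1620; g–br: (429 + 62)/2000 = 0.2455.
Expected DCO frequency = 0.1620 × 0.2455 ≈ 0.03977; observed = 62/2000 ≈ 0.03100.
Coefficient of coincidence = 0.03100/0.03977 ≈ 0.78; interference = 1 − 0.78 = 0.22.

0.22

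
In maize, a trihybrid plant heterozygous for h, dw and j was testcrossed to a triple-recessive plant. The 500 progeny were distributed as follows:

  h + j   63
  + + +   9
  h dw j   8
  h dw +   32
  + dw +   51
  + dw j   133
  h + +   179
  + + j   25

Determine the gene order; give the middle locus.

The two most frequent reciprocal classes, + dw j and h + +, are the parental types, so the F1 was + dw j / h + +.
The two rarest classes, h dw j and + + +, are the double crossovers. Comparing them with the parentals, only the h allele has switched, so h is the middle locus and the order is j – h – dw.

h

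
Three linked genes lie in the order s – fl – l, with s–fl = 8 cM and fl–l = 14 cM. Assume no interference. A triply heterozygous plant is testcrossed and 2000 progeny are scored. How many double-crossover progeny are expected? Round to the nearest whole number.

Map distances give recombination frequencies of 0.080 and 0.140 for the two intervals.
With no interference, expected double-crossover frequency = 0.080 × 0.140 = 0.01120.
Expected number = 0.01120 × 2000 = 22.40 ≈ 22.

22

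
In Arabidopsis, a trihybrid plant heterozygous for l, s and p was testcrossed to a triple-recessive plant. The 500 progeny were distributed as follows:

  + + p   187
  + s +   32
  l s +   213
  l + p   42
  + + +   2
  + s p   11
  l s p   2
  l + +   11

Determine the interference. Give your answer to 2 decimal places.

0.01

The two most frequent reciprocal classes, + + p and l s +, are the parental types, so the F1 was + + p / l s +.
The two rarest classes, + + + and l s p, are the double crossovers. Comparing them with the parentals, only the p allele has switched, so p is the middle locus and the order is s – p – l.
s–p: (22 + 4)/500 = 0.0520; p–l: (74 + 4)/500 = 0.1560.
Expected DCO frequency = 0.0520 × 0.1560 ≈ 0.00811; observed = 4/500 ≈ 0.00800.
Coefficient of coincidence = 0.00800/0.00811 ≈ 0.99; interference = 1 − 0.99 = 0.01.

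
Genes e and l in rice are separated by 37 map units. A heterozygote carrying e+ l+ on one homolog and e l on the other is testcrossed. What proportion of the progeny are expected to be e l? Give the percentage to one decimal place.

31.5%

A map distance of 37 map units corresponds to a recombination frequency of 0.370.
The F1 is e+ l+ / e l, so e l is a parental gamete class with expected frequency (1 − r)/2 = 0.630/2 = 0.3150.
That is 0.3150 = 31.5% of the progeny.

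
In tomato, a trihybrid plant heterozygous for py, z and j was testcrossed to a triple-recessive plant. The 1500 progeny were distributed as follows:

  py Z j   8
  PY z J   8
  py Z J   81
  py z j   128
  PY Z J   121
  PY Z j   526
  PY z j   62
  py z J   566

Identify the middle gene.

py

The two most frequent reciprocal classes, PY Z j and py z J, are the parental types, so the F1 was PY Z j / py z J.
The two rarest classes, py Z j and PY z J, are the double crossovers. Comparing them with the parentals, only the py allele has switched, so py is the middle locus and the order is z – py – j.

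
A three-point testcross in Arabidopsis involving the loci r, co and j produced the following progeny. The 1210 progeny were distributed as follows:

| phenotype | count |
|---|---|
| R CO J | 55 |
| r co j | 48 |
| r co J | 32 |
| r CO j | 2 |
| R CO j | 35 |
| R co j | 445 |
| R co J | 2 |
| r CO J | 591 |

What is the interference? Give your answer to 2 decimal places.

The two most frequent reciprocal classes, R co j and r CO J, are the parental types, so the F1 was R co j / r CO J.
The two rarest classes, R co J and r CO j, are the double crossovers. Comparing them with the parentals, only the j allele has switched, so j is the middle locus and the order is r – j – co.
r–j: (103 + 4)/1210 = 0.0884; j–co: (67 + 4)/1210 = 0.0587.
Expected DCO frequency = 0.0884 × 0.0587 ≈ 0.00519; observed = 4/1210 ≈ 0.00331.
Coefficient of coincidence = 0.00331/0.00519 ≈ 0.64; interference = 1 − 0.64 = 0.36.

0.36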